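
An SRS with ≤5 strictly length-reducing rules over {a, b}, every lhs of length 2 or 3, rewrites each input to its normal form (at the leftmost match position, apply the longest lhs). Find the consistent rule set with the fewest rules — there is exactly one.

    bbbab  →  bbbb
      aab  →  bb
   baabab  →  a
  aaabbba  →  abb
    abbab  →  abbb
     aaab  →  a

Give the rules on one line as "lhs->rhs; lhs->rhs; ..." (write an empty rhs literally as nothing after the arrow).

  | bbbab => bbbb
  | aab => bb
  | baabab => bab => a
  | aaabbba => babbba => abba => abb

aa->b; baa->; bab->a; bba->bb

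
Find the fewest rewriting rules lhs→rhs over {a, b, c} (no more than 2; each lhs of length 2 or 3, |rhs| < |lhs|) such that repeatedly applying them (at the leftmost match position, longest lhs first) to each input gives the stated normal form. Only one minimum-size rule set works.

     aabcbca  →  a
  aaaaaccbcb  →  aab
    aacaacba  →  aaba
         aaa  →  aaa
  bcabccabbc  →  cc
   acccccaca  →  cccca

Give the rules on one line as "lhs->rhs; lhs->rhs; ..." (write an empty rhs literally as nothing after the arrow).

ac->; bc->c

  | aabcbca => aacbca => abca => aca => a
  | aaaaaccbcb => aaaacbcb => aaabcb => aaacb => aab
  | aacaacba => aaacba => aaba
  | aaa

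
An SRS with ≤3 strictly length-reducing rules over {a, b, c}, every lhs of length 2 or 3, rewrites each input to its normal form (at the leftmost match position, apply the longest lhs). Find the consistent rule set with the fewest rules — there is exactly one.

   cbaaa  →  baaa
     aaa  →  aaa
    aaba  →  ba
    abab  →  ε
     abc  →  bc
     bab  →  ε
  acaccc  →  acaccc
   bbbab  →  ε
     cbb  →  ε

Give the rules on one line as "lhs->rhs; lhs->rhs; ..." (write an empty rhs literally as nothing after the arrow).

  | cbaaa => baaa
  | aaa
  | aaba => aba => ba
  | abab => bab => bb => ε

ab->b; bb->; cb->b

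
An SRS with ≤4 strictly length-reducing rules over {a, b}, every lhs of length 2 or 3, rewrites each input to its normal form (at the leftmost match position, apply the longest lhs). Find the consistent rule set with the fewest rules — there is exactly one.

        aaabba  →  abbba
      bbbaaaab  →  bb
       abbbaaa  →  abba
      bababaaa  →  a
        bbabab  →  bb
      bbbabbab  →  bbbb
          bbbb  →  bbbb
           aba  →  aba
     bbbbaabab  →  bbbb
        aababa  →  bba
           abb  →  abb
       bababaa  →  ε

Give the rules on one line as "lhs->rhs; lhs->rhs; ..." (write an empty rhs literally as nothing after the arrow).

  | aaabba => abbba
  | bbbaaaab => bbaab => bb
  | abbbaaa => abba
  | bababaaa => babaaa => baaa => a

aab->bb; baa->; bab->b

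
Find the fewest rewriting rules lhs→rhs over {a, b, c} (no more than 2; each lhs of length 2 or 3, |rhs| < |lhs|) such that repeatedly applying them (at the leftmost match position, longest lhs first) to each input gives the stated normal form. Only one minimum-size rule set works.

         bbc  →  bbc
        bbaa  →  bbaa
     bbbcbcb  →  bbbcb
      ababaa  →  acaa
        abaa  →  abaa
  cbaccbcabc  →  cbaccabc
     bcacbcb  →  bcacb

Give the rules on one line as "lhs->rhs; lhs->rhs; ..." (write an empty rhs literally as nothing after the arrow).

  | bbc
  | bbaa
  | bbbcbcb => bbbcb
  | ababaa => acaa

bab->c; cbc->c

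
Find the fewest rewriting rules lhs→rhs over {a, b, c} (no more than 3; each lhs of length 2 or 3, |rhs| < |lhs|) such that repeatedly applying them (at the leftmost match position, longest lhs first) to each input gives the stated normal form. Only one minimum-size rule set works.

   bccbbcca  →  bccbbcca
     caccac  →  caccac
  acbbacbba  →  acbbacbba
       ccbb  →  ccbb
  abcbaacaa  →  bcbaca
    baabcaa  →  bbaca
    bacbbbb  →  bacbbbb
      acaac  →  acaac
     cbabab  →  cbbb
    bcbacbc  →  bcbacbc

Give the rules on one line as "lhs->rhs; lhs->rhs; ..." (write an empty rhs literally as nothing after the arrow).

  | bccbbcca
  | caccac
  | acbbacbba
  | ccbb

ab->b; baa->bb; bca->ac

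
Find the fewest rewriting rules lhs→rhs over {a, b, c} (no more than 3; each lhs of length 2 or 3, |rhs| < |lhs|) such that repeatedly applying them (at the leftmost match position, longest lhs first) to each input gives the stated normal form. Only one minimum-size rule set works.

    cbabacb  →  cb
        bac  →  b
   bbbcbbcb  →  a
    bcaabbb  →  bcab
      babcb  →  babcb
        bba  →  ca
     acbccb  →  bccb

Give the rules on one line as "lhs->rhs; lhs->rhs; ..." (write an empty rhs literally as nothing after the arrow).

ac->; bb->c; cbb->a

  | cbabacb => cbabb => cbac => cb
  | bac => b
  | bbbcbbcb => cbcbbcb => cbacb => cbb => a
  | bcaabbb => bcaacb => bcab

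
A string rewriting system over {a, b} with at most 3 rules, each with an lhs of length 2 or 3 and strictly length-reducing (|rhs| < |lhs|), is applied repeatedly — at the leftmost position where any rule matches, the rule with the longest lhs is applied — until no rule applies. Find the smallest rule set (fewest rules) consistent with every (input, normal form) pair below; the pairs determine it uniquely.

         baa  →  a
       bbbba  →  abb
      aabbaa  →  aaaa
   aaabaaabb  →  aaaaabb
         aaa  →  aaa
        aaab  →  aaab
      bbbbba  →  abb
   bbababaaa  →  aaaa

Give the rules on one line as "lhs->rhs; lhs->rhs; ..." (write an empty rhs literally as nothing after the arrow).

  | baa => a
  | bbbba => bbab => abb
  | aabbaa => aaaba => aaaa
  | aaabaaabb => aaaaabb

ba->a; baa->a; bba->ab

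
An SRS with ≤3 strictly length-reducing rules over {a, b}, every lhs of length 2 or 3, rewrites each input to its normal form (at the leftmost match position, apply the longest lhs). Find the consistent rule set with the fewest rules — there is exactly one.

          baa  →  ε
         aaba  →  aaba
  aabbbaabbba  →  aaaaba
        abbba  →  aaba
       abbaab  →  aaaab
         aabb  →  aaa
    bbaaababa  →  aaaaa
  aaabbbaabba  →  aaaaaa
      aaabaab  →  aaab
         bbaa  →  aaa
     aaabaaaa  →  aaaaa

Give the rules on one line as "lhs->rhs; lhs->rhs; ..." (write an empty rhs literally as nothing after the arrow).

  | baa => ε
  | aaba
  | aabbbaabbba => aaabaabbba => aaabbba => aaaaba
  | abbba => aaba

baa->; bab->; bb->a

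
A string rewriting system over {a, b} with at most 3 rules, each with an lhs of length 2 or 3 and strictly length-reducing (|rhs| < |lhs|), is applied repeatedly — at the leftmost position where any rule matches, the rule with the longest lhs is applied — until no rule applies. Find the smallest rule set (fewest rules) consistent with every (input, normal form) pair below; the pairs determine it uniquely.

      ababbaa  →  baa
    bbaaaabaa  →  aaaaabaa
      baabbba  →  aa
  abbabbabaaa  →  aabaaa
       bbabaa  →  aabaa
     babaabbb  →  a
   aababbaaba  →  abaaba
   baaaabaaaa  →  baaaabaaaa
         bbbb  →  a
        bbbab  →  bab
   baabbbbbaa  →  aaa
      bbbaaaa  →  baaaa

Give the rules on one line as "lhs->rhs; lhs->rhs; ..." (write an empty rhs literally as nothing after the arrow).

  | ababbaa => abbaa => baa
  | bbaaaabaa => aaaaabaa
  | baabbba => babba => bba => aa
  | abbabbabaaa => babbabaaa => bbabaaa => aabaaa

abb->b; bb->a; bbb->b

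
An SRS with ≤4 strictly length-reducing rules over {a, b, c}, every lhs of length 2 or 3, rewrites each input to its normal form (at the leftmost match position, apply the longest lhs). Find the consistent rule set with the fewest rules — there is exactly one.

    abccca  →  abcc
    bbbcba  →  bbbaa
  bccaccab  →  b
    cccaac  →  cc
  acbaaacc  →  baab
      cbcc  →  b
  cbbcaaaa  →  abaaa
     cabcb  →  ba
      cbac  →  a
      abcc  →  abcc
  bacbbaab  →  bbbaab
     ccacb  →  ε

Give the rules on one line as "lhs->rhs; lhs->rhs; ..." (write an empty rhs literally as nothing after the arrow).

ac->; acc->b; ca->; cb->a

  | abccca => abcc
  | bbbcba => bbbaa
  | bccaccab => bcccab => bccb => bca => b
  | cccaac => ccac => cc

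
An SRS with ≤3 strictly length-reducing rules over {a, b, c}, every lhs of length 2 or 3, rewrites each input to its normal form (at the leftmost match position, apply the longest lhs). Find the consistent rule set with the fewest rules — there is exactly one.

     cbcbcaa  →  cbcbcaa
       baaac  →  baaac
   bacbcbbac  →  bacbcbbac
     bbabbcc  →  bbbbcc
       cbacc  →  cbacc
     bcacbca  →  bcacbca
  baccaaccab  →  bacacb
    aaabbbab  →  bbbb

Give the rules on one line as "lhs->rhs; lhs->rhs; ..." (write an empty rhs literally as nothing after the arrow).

ab->b; cca->c

  | cbcbcaa
  | baaac
  | bacbcbbac
  | bbabbcc => bbbbcc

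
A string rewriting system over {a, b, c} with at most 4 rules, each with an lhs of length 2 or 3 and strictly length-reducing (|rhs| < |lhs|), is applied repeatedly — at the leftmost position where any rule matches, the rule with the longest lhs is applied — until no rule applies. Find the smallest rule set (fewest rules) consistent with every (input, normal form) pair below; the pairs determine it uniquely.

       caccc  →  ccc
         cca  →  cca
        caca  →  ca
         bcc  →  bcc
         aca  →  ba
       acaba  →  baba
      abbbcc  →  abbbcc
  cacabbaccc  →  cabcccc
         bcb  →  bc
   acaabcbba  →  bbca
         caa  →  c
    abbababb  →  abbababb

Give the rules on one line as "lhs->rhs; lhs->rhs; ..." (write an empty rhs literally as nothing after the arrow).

  | caccc => cbcc => ccc
  | cca
  | caca => cba => ca
  | bcc

aa->; ac->b; bac->cc; cb->c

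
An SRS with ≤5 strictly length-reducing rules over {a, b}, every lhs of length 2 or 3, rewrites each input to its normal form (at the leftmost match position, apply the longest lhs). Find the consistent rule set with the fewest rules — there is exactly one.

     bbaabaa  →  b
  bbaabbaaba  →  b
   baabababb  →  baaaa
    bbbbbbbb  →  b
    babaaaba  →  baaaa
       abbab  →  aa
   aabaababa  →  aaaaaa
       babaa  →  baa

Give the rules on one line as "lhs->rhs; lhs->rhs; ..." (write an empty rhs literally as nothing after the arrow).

ab->a; bab->b; bb->b; bba->bb

  | bbaabaa => bbabaa => bbbaa => bbaa => bba => bb => b
  | bbaabbaaba => bbabbaaba => bbbbaaba => bbbaaba => bbaaba => bbaba => bbba => bba => bb => b
  | baabababb => baaababb => baaaabb => baaaab => baaaa
  | bbbbbbbb => bbbbbbb => bbbbbb => bbbbb => bbbb => bbb => bb => b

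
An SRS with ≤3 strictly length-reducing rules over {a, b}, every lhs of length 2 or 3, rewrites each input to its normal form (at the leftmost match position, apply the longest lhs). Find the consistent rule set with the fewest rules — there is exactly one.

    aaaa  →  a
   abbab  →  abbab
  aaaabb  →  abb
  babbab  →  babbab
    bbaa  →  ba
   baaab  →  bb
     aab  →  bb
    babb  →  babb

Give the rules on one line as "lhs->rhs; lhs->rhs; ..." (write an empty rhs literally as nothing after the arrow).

  | aaaa => baa => a
  | abbab
  | aaaabb => baabb => abb
  | babbab

aa->b; baa->a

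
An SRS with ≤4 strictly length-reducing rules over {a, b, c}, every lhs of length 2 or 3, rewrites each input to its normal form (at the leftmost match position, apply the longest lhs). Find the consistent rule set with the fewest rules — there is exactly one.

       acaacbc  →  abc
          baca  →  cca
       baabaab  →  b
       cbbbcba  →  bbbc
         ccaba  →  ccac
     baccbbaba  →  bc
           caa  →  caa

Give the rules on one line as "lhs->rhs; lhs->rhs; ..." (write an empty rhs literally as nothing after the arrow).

  | acaacbc => acbc => abc
  | baca => cca
  | baabaab => cabaab => cacab => cb => b
  | cbbbcba => bbbcba => bbbba => bbbc

aca->; ba->c; cb->b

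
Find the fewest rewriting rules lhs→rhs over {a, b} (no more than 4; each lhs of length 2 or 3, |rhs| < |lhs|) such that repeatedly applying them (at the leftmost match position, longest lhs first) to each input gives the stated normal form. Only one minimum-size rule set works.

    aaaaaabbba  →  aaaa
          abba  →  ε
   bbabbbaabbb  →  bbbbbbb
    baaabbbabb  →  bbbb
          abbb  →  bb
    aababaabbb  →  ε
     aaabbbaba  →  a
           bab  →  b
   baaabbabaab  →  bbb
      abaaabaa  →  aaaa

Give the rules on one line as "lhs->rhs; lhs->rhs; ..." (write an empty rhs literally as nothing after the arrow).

ab->; ba->; baa->b

  | aaaaaabbba => aaaaabba => aaaaba => aaaa
  | abba => ba => ε
  | bbabbbaabbb => bbbbaabbb => bbbbbbb
  | baaabbbabb => babbbabb => bbbabb => bbbb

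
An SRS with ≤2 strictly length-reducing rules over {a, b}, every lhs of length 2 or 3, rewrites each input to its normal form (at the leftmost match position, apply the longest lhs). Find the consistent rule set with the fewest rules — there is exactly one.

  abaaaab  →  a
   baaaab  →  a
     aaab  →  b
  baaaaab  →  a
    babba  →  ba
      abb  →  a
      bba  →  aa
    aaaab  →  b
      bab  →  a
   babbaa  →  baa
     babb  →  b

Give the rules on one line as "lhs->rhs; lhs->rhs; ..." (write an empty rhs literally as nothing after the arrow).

  | abaaaab => baaaab => baaab => baab => bab => bb => a
  | baaaab => baaab => baab => bab => bb => a
  | aaab => aab => ab => b
  | baaaaab => baaaab => baaab => baab => bab => bb => a

ab->b; bb->a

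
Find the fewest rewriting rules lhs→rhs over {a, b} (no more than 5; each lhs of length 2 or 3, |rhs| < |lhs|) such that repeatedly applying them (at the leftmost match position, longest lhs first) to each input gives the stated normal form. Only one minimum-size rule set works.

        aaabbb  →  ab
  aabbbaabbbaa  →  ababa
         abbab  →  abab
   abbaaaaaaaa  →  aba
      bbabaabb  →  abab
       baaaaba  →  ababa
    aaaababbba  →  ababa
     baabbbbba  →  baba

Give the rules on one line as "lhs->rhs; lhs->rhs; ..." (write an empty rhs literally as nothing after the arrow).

  | aaabbb => bbbbb => abbb => abb => ab
  | aabbbaabbbaa => abbbaabbbaa => abbaabbbaa => abaabbbaa => ababbbaa => ababbaa => ababaa => ababa
  | abbab => abab
  | abbaaaaaaaa => abaaaaaaaa => abbbaaaaa => abbaaaaa => abaaaaa => abbbaa => abbaa => abaa => aba

aa->a; aaa->bb; abb->ab; bb->a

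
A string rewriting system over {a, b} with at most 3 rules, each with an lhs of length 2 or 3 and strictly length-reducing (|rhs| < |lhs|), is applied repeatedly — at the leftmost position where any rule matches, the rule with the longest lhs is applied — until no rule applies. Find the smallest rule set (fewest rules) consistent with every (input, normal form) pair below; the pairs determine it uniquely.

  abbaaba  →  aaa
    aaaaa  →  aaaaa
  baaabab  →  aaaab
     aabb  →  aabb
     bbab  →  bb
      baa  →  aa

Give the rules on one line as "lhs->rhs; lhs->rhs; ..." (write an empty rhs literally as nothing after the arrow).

ba->a; bba->b

  | abbaaba => ababa => aaba => aaa
  | aaaaa
  | baaabab => aaabab => aaaab
  | aabb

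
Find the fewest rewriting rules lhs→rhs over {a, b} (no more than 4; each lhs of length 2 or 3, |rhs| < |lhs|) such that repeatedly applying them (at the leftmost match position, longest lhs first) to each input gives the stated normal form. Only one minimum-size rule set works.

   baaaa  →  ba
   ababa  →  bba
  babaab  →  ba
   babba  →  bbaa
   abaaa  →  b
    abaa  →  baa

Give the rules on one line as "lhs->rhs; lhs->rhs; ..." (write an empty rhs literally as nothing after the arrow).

  | baaaa => ba
  | ababa => baba => bba
  | babaab => bbaab => bbab => bbb => ba
  | babba => bbaa

aaa->; ab->b; abb->ba; bbb->ba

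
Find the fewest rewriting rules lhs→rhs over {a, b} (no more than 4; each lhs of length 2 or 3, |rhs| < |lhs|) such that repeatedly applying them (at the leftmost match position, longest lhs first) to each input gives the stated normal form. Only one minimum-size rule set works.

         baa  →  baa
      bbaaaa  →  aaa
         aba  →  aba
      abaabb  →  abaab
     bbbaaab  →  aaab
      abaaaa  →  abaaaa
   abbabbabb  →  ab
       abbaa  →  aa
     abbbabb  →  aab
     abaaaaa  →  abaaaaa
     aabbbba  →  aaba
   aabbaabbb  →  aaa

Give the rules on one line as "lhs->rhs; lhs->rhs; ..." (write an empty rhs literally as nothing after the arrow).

bb->b; bba->; bbb->

  | baa
  | bbaaaa => aaa
  | aba
  | abaabb => abaab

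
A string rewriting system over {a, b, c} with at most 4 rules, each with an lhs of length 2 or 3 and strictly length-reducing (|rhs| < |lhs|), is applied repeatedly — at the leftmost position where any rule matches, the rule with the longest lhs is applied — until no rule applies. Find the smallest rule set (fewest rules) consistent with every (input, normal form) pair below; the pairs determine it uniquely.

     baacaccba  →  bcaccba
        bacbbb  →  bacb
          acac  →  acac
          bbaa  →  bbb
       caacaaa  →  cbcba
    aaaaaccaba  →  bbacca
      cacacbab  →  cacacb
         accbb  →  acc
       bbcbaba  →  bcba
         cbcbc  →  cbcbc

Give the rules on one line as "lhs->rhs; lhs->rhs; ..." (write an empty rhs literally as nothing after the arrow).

  | baacaccba => bbcaccba => bcaccba
  | bacbbb => bacb
  | acac
  | bbaa => bbb

aa->b; ab->; bbc->bc; cbb->c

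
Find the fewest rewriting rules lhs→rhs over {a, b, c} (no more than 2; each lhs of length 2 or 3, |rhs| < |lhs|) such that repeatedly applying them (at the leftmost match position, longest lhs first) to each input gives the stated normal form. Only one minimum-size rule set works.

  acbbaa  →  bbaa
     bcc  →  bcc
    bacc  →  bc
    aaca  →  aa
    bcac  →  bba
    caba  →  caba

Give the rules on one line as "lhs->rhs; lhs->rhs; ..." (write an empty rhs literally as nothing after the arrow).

ac->; cac->ba

  | acbbaa => bbaa
  | bcc
  | bacc => bc
  | aaca => aa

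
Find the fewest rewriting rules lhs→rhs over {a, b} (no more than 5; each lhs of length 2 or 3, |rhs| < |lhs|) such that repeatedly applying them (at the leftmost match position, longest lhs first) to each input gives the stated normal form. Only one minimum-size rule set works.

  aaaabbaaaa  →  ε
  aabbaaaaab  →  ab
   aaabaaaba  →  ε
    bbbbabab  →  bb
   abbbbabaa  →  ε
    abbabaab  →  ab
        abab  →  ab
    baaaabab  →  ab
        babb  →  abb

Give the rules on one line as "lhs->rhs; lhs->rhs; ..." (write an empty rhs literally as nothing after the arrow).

  | aaaabbaaaa => aabbaaaa => abbaaaa => aaaa => aa => ε
  | aabbaaaaab => abbaaaaab => aaaaab => aaab => ab
  | aaabaaaba => abaaaba => aaaaba => aaba => aba => aa => ε
  | bbbbabab => bbbab => bb

aa->; aab->ab; ba->a; bba->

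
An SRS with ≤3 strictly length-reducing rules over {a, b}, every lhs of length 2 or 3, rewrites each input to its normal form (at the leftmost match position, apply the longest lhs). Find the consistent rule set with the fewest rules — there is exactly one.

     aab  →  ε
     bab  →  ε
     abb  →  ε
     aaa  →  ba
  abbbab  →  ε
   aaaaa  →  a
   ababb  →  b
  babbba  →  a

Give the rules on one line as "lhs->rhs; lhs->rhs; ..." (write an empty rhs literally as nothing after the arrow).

aa->b; ab->b; bb->

  | aab => bb => ε
  | bab => bb => ε
  | abb => bb => ε
  | aaa => ba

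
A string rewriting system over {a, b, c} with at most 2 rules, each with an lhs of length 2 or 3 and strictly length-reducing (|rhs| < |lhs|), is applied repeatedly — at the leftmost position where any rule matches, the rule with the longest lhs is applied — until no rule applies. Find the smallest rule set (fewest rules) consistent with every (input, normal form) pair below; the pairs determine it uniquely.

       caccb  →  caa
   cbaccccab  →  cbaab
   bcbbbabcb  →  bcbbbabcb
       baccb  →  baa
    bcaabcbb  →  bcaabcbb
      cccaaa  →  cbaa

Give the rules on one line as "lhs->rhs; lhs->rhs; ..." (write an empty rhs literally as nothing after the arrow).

cca->b; ccb->a

  | caccb => caa
  | cbaccccab => cbaccbb => cbaab
  | bcbbbabcb
  | baccb => baa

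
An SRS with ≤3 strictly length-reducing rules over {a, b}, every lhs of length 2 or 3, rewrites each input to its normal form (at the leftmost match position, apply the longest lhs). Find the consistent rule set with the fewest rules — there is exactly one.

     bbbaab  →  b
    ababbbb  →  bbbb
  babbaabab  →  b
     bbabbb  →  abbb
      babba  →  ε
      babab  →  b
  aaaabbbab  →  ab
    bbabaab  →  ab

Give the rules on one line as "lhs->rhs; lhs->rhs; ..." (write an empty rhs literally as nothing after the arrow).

  | bbbaab => bbaab => baab => aab => b
  | ababbbb => aabbbb => bbbb
  | babbaabab => abbaabab => abaabab => aaabab => abab => aab => b
  | bbabbb => babbb => abbb

aa->; ba->a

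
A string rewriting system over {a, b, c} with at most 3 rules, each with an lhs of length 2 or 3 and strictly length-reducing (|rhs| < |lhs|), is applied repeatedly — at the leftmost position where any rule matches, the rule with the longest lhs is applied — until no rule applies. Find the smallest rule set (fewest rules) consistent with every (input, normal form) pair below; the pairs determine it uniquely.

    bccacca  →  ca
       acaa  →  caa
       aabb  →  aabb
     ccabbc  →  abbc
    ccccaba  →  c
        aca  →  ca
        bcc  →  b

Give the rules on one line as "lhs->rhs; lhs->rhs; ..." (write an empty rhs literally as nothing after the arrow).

  | bccacca => bacca => ccca => ca
  | acaa => caa
  | aabb
  | ccabbc => abbc

ac->c; ba->c; cc->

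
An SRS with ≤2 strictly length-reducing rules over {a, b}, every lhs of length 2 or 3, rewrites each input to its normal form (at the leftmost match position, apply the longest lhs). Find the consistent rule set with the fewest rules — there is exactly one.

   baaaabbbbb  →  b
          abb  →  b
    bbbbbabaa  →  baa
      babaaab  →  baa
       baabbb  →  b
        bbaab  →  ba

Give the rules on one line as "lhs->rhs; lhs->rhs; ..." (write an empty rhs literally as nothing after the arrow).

  | baaaabbbbb => baaabbbb => baabbb => babb => bb => b
  | abb => b
  | bbbbbabaa => bbbbabaa => bbbabaa => bbabaa => babaa => baa
  | babaaab => baaab => baa

ab->; bb->b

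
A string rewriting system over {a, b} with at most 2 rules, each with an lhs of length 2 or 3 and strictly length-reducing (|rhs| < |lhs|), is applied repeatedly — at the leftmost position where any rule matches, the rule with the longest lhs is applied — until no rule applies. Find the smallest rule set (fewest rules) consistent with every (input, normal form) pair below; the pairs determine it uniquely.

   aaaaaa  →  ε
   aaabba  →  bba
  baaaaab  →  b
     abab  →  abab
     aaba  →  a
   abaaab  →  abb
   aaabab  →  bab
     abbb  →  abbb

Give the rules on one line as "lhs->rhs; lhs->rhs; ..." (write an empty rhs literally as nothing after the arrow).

  | aaaaaa => aaa => ε
  | aaabba => bba
  | baaaaab => baab => b
  | abab

aaa->; aab->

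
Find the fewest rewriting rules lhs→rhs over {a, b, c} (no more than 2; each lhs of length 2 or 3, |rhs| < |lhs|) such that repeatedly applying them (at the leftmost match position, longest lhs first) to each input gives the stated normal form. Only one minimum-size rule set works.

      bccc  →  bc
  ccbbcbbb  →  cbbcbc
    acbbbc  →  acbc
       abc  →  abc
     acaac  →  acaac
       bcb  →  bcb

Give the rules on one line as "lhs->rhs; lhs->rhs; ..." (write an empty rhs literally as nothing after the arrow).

  | bccc => bcc => bc
  | ccbbcbbb => cbbcbbb => cbbcbc
  | acbbbc => acbcc => acbc
  | abc

bbb->bc; cc->c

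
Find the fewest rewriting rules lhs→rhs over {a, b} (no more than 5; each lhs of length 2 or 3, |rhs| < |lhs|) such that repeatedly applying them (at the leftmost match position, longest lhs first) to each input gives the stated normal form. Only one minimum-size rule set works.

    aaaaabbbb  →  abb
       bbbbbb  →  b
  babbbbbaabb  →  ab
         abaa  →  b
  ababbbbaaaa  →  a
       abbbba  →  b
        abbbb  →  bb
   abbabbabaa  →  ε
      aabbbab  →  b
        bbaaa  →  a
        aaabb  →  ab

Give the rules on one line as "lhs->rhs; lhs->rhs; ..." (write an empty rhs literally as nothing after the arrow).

aa->b; ba->; bab->a; bbb->a

  | aaaaabbbb => baaabbbb => aabbbb => bbbbb => abb
  | bbbbbb => abbb => aa => b
  | babbbbbaabb => abbbbaabb => aabaabb => bbaabb => babb => ab
  | abaa => aa => b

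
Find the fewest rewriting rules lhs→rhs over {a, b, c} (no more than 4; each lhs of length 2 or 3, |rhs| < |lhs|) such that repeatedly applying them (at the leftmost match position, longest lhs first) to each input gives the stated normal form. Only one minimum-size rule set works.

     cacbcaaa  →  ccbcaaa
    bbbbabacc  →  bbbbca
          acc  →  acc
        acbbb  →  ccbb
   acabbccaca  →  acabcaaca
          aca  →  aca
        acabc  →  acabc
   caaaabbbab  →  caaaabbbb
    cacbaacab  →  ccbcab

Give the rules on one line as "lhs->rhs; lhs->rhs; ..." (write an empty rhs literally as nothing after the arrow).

acb->cc; ba->b; bcc->ca; cac->cc

  | cacbcaaa => ccbcaaa
  | bbbbabacc => bbbbbacc => bbbbbcc => bbbbca
  | acc
  | acbbb => ccbb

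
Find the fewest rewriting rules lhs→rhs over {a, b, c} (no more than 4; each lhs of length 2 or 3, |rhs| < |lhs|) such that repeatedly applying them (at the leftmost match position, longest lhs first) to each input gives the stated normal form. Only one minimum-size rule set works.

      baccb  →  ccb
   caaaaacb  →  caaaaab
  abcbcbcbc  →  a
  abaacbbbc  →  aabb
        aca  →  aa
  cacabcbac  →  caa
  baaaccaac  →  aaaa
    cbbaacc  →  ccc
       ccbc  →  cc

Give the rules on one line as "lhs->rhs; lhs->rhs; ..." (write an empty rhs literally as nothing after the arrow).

ac->a; ba->; bc->

  | baccb => ccb
  | caaaaacb => caaaaab
  | abcbcbcbc => abcbcbc => abcbc => abc => a
  | abaacbbbc => aacbbbc => aabbbc => aabb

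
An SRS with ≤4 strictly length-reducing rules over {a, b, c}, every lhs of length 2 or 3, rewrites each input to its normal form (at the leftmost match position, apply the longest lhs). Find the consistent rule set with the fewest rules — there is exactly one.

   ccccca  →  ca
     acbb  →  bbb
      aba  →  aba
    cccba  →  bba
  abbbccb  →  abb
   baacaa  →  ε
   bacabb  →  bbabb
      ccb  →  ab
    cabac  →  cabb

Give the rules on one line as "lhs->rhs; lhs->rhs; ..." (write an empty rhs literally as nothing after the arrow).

aa->; ac->b; bc->; cc->a

  | ccccca => accca => bcca => ca
  | acbb => bbb
  | aba
  | cccba => acba => bba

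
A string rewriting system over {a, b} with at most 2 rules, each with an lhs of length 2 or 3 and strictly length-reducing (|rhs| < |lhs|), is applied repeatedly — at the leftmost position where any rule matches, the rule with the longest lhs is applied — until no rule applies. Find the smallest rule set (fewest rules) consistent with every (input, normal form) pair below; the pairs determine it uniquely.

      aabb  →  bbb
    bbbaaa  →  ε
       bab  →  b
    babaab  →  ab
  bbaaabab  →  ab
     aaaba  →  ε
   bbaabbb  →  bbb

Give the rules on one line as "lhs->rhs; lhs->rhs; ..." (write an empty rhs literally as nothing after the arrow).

aa->b; ba->

  | aabb => bbb
  | bbbaaa => bbaa => ba => ε
  | bab => b
  | babaab => baab => ab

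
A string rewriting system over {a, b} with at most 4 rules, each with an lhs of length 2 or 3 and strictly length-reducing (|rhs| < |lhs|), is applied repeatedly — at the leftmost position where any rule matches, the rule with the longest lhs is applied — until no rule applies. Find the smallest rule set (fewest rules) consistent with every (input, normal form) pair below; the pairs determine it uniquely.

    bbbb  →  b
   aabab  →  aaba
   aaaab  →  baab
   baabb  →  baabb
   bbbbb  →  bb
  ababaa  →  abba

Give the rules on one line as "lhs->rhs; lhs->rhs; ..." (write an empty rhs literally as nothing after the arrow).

aaa->ba; bab->ba; bbb->

  | bbbb => b
  | aabab => aaba
  | aaaab => baab
  | baabb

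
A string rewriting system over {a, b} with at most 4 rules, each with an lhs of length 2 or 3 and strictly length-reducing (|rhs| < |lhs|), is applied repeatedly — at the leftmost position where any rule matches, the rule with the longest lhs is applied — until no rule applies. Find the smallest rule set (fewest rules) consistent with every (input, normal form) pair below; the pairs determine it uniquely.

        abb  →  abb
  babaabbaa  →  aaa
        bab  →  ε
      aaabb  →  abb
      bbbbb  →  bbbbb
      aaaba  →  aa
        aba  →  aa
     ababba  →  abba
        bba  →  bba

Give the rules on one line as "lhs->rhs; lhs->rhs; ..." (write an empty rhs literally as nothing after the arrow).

  | abb
  | babaabbaa => aabbaa => abbaa => abaa => aaa
  | bab => ε
  | aaabb => aabb => abb

aab->ab; aba->aa; baa->aa; bab->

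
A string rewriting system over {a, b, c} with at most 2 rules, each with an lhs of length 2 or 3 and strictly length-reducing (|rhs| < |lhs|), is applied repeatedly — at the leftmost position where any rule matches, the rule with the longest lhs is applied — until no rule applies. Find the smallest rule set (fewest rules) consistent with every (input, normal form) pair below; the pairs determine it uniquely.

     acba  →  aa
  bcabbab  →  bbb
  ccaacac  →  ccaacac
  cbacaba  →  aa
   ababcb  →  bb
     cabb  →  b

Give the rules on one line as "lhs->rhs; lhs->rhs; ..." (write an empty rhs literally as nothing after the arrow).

ab->b; cb->

  | acba => aa
  | bcabbab => bcbbab => bbab => bbb
  | ccaacac
  | cbacaba => acaba => acba => aa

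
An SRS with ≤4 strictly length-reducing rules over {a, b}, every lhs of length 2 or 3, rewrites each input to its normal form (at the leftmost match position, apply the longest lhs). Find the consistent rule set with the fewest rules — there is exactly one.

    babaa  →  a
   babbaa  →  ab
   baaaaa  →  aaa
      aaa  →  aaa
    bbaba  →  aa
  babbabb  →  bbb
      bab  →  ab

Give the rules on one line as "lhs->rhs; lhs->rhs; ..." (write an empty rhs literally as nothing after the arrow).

aab->bb; ba->a; baa->

  | babaa => abaa => a
  | babbaa => abbaa => ab
  | baaaaa => aaa
  | aaa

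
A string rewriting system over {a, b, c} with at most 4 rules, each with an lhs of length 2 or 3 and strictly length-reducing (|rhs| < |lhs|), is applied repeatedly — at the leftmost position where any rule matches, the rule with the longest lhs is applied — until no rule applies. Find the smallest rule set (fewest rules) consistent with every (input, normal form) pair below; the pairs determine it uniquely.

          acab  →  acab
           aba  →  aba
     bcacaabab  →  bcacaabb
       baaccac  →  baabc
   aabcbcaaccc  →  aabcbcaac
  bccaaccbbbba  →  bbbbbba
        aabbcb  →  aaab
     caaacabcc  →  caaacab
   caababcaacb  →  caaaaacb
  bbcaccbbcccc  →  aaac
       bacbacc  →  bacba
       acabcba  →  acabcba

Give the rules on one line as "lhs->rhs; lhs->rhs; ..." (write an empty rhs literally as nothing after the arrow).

bab->bb; bbc->a; cc->; cca->b

  | acab
  | aba
  | bcacaabab => bcacaabb
  | baaccac => baabc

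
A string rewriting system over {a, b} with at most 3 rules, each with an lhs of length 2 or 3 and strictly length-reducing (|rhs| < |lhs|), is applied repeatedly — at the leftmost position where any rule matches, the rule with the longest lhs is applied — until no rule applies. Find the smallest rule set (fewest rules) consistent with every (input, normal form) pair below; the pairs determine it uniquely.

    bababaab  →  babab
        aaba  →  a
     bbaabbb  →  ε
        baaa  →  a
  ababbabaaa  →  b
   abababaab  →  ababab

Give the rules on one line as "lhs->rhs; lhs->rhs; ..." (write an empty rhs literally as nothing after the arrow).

  | bababaab => bababbb => babab
  | aaba => bba => a
  | bbaabbb => aabbb => bbbb => bb => ε
  | baaa => bba => a

aa->b; bb->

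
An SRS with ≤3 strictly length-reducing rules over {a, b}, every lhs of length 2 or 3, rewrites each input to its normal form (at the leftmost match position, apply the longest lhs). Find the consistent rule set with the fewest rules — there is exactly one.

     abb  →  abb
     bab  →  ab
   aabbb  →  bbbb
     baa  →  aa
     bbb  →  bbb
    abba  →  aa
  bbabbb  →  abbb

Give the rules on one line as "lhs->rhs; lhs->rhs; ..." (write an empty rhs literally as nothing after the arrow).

  | abb
  | bab => ab
  | aabbb => bbbb
  | baa => aa

aab->bb; ba->a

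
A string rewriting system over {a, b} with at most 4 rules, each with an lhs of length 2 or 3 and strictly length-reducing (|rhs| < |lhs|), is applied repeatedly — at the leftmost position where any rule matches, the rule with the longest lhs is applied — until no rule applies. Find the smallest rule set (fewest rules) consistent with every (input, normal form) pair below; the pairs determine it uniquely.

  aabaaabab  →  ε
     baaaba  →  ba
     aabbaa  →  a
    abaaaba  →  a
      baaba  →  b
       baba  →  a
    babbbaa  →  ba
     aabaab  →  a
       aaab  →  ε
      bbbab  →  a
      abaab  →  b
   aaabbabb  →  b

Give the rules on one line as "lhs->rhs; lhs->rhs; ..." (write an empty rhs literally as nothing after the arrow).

  | aabaaabab => aaaaabab => baaabab => bbabab => aabab => aaab => bab => ε
  | baaaba => bbaba => aaba => aaa => ba
  | aabbaa => aabaa => aaaa => baa => bb => a
  | abaaaba => abbaba => aaaba => baba => a

aa->b; aab->aa; bab->; bb->a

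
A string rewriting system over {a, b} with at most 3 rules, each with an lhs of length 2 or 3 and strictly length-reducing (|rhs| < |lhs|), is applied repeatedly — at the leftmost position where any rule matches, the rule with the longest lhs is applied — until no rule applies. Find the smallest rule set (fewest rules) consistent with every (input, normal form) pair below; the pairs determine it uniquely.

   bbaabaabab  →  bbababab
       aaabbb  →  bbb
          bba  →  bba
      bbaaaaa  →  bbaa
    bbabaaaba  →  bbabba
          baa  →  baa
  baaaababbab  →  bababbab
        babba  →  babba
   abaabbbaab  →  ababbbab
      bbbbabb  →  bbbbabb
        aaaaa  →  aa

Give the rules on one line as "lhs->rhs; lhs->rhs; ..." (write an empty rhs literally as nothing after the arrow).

  | bbaabaabab => bbabaabab => bbababab
  | aaabbb => bbb
  | bba
  | bbaaaaa => bbaa

aaa->; aab->ab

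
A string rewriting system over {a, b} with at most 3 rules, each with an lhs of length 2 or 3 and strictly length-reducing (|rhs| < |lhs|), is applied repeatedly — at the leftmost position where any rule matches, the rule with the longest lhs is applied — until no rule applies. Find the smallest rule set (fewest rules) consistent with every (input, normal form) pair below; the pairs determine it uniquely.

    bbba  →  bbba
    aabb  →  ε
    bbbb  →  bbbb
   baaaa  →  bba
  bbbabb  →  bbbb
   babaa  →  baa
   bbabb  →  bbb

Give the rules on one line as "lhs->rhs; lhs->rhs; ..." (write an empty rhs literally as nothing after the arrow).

  | bbba
  | aabb => ab => ε
  | bbbb
  | baaaa => bba

aaa->b; ab->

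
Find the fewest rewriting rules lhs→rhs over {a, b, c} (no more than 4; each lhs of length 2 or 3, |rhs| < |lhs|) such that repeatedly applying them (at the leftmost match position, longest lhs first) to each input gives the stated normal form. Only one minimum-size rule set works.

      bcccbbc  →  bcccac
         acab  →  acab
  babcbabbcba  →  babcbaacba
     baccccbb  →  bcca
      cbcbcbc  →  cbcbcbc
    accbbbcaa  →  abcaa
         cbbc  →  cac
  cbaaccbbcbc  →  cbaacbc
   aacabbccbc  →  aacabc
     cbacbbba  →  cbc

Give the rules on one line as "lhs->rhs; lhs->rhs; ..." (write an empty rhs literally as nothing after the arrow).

aba->cc; acc->; bb->a

  | bcccbbc => bcccac
  | acab
  | babcbabbcba => babcbaacba
  | baccccbb => bccbb => bcca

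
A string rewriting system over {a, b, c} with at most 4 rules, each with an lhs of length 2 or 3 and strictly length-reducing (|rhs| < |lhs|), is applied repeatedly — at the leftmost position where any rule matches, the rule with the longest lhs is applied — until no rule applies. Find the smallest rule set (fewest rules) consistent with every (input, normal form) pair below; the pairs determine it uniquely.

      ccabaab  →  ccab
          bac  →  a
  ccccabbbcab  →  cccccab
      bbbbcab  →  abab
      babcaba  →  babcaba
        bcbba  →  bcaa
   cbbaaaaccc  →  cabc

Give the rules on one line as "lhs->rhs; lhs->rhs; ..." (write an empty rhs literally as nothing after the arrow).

aab->; ac->b; bb->a

  | ccabaab => ccab
  | bac => bb => a
  | ccccabbbcab => ccccaabcab => cccccab
  | bbbbcab => abbcab => aacab => abab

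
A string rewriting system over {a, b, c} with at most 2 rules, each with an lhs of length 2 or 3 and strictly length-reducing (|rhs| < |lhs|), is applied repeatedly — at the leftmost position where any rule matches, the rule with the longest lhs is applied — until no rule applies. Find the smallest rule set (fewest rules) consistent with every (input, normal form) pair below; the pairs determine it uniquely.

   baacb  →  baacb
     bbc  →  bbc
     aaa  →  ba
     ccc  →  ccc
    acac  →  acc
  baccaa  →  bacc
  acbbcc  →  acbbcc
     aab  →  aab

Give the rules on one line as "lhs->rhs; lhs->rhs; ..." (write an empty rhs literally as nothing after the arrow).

aaa->ba; ca->c

  | baacb
  | bbc
  | aaa => ba
  | ccc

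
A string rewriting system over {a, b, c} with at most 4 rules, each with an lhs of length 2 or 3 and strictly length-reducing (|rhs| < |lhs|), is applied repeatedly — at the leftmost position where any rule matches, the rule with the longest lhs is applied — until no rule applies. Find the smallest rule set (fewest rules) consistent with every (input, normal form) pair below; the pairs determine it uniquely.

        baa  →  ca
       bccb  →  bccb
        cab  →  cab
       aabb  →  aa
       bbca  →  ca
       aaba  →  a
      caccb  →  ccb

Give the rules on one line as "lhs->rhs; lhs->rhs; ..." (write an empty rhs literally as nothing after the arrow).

  | baa => ca
  | bccb
  | cab
  | aabb => aa

ac->; ba->c; bb->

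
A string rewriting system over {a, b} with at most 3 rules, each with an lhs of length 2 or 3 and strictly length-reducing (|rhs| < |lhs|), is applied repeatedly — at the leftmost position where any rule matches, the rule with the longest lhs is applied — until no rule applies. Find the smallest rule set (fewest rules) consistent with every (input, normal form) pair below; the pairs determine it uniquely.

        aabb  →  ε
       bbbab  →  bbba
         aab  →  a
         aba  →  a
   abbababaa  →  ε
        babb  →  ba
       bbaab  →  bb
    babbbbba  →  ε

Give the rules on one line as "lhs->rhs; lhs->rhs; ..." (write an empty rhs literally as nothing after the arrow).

  | aabb => ab => ε
  | bbbab => bbba
  | aab => a
  | aba => a

ab->; baa->; bab->ba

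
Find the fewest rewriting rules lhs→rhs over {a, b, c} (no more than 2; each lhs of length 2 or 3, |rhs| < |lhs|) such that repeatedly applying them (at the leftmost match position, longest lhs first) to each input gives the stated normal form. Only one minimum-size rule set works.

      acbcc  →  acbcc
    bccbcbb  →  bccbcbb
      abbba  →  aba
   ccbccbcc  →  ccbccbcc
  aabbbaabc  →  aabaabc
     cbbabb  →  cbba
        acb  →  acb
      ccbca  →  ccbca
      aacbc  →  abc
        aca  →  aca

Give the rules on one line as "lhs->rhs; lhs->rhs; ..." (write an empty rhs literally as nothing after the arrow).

aac->a; abb->a

  | acbcc
  | bccbcbb
  | abbba => aba
  | ccbccbcc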